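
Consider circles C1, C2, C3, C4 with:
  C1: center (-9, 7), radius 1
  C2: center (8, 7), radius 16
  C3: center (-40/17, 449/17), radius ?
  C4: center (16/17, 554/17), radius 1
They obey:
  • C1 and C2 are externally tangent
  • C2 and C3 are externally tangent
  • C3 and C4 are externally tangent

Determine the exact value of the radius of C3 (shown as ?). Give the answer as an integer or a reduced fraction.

1. [ext C2·C3]  r_C3² + 32r_C3 − 228 = 0  ⇒  r_C3 = 6 (r>0 drops 1)
2. [ext C3·C4]  r_C3² + 2r_C3 − 48 = 0  ⇒  r_C3 = 6 (r>0 drops 1)

6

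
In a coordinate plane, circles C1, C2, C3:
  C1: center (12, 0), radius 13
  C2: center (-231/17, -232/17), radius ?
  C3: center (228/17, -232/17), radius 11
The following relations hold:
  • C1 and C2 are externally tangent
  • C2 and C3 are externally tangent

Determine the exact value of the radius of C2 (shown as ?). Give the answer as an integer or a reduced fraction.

1. [ext C1·C2]  r_C2² + 26r_C2 − 672 = 0  ⇒  r_C2 = 16 (r>0 drops 1)
2. [ext C2·C3]  r_C2² + 22r_C2 − 608 = 0  ⇒  r_C2 = 16 (r>0 drops 1)

16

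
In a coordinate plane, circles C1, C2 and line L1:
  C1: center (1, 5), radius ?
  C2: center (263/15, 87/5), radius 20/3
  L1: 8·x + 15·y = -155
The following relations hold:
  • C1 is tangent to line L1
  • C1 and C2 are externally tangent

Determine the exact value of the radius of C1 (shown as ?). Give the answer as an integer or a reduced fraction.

14

1. [C1‖L1]  r_C1² − 196 = 0  ⇒  r_C1 = 14 (r>0 drops 1)
2. [ext C1·C2]  r_C1² + (40/3)r_C1 − 1148/3 = 0  ⇒  r_C1 = 14 (r>0 drops 1)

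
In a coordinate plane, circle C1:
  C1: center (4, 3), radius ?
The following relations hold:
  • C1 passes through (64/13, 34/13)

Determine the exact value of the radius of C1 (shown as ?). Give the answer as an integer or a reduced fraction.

1. [C1∋P]  r_C1² − 1 = 0  ⇒  r_C1 = 1 (r>0 drops 1)

1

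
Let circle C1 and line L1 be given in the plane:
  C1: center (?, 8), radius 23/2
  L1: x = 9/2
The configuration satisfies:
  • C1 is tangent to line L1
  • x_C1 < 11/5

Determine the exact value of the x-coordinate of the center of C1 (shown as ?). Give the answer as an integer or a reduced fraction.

1. [C1‖L1]  x_C1² − 9x_C1 − 112 = 0  ⇒  x_C1 = -7 or 16
2. given x_C1 < 11/5: keep -7

-7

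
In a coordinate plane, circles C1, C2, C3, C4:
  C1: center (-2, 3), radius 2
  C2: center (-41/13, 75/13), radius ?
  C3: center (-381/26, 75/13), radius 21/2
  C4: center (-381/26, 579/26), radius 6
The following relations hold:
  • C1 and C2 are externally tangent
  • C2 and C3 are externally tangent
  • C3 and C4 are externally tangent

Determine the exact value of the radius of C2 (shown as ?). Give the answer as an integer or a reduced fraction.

1

1. [ext C1·C2]  r_C2² + 4r_C2 − 5 = 0  ⇒  r_C2 = 1 (r>0 drops 1)
2. [ext C2·C3]  r_C2² + 21r_C2 − 22 = 0  ⇒  r_C2 = 1 (r>0 drops 1)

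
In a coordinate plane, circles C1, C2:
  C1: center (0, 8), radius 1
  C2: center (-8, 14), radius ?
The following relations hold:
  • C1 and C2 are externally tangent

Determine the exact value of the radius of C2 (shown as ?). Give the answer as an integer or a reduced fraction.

9

1. [ext C1·C2]  r_C2² + 2r_C2 − 99 = 0  ⇒  r_C2 = 9 (r>0 drops 1)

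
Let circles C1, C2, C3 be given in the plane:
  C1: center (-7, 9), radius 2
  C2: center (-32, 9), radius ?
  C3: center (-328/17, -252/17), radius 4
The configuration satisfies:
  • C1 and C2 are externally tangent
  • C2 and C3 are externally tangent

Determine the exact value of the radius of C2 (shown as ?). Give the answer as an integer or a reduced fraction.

23

1. [ext C1·C2]  r_C2² + 4r_C2 − 621 = 0  ⇒  r_C2 = 23 (r>0 drops 1)
2. [ext C2·C3]  r_C2² + 8r_C2 − 713 = 0  ⇒  r_C2 = 23 (r>0 drops 1)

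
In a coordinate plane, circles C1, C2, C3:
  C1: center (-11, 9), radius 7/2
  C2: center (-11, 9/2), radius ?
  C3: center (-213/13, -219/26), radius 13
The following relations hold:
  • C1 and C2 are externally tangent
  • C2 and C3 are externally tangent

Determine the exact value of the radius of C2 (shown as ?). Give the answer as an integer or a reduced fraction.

1. [ext C1·C2]  r_C2² + 7r_C2 − 8 = 0  ⇒  r_C2 = 1 (r>0 drops 1)
2. [ext C2·C3]  r_C2² + 26r_C2 − 27 = 0  ⇒  r_C2 = 1 (r>0 drops 1)

1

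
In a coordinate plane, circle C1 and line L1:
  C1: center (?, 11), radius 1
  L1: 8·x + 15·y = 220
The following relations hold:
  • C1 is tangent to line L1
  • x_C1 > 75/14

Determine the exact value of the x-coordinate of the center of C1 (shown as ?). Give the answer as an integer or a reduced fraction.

9

1. [C1‖L1]  x_C1² − (55/4)x_C1 + 171/4 = 0  ⇒  x_C1 = 19/4 or 9
2. given x_C1 > 75/14: keep 9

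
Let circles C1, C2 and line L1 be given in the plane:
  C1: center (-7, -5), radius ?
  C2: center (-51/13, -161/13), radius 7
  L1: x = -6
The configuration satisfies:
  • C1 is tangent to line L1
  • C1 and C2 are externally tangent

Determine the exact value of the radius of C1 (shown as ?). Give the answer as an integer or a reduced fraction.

1

1. [C1‖L1]  r_C1² − 1 = 0  ⇒  r_C1 = 1 (r>0 drops 1)
2. [ext C1·C2]  r_C1² + 14r_C1 − 15 = 0  ⇒  r_C1 = 1 (r>0 drops 1)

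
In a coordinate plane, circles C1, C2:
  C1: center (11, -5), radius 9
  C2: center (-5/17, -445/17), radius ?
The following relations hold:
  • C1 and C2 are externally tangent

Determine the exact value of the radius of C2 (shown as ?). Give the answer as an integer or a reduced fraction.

15

1. [ext C1·C2]  r_C2² + 18r_C2 − 495 = 0  ⇒  r_C2 = 15 (r>0 drops 1)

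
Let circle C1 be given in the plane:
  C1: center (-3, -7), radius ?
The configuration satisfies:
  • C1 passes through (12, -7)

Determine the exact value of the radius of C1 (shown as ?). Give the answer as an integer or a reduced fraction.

15

1. [C1∋P]  r_C1² − 225 = 0  ⇒  r_C1 = 15 (r>0 drops 1)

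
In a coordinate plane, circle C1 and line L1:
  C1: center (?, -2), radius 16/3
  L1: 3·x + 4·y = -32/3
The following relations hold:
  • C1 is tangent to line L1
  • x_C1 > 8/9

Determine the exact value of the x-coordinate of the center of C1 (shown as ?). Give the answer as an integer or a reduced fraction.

1. [C1‖L1]  x_C1² + (16/9)x_C1 − 704/9 = 0  ⇒  x_C1 = -88/9 or 8
2. given x_C1 > 8/9: keep 8

8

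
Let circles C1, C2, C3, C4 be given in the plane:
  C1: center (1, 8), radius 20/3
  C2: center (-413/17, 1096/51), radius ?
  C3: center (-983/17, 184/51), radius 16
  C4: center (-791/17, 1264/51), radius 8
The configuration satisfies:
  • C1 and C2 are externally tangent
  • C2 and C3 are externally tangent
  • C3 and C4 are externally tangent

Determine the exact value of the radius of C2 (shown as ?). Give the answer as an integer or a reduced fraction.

1. [ext C1·C2]  r_C2² + (40/3)r_C2 − 2332/3 = 0  ⇒  r_C2 = 22 (r>0 drops 1)
2. [ext C2·C3]  r_C2² + 32r_C2 − 1188 = 0  ⇒  r_C2 = 22 (r>0 drops 1)

22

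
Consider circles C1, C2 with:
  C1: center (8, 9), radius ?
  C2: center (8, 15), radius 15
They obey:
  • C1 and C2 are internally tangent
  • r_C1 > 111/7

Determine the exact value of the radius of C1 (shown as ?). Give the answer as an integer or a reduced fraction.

21

1. [int C1,C2]  r_C1² − 30r_C1 + 189 = 0  ⇒  r_C1 = 9 or 21
2. given r_C1 > 111/7: keep 21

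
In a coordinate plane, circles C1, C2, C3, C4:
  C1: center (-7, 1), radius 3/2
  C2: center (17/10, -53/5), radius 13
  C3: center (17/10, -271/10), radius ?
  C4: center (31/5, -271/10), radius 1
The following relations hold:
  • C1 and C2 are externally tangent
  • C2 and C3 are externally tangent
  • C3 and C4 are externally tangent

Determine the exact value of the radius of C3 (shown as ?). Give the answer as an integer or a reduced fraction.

7/2

1. [ext C2·C3]  r_C3² + 26r_C3 − 413/4 = 0  ⇒  r_C3 = 7/2 (r>0 drops 1)
2. [ext C3·C4]  r_C3² + 2r_C3 − 77/4 = 0  ⇒  r_C3 = 7/2 (r>0 drops 1)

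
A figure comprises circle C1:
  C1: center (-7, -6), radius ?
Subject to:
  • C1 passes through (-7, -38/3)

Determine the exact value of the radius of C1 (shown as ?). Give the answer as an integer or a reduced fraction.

1. [C1∋P]  r_C1² − 400/9 = 0  ⇒  r_C1 = 20/3 (r>0 drops 1)

20/3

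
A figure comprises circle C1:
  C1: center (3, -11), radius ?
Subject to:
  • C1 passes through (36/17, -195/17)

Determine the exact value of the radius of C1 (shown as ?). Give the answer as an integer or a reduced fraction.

1

1. [C1∋P]  r_C1² − 1 = 0  ⇒  r_C1 = 1 (r>0 drops 1)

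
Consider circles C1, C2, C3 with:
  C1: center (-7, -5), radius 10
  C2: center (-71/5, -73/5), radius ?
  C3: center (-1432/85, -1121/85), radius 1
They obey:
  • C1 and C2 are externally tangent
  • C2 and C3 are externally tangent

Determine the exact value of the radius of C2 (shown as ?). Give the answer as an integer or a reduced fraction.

2

1. [ext C1·C2]  r_C2² + 20r_C2 − 44 = 0  ⇒  r_C2 = 2 (r>0 drops 1)
2. [ext C2·C3]  r_C2² + 2r_C2 − 8 = 0  ⇒  r_C2 = 2 (r>0 drops 1)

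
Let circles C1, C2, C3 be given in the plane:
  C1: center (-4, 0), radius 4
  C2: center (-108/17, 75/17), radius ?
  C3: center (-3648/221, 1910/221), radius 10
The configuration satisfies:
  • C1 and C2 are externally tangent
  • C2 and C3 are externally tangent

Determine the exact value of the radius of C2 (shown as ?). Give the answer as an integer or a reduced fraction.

1

1. [ext C1·C2]  r_C2² + 8r_C2 − 9 = 0  ⇒  r_C2 = 1 (r>0 drops 1)
2. [ext C2·C3]  r_C2² + 20r_C2 − 21 = 0  ⇒  r_C2 = 1 (r>0 drops 1)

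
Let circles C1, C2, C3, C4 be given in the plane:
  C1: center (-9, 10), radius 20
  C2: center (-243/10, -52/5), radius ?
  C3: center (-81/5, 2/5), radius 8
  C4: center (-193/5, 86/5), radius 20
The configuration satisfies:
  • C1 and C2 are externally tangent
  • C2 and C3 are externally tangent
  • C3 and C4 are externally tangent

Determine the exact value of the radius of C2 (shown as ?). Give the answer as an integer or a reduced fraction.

1. [ext C1·C2]  r_C2² + 40r_C2 − 1001/4 = 0  ⇒  r_C2 = 11/2 (r>0 drops 1)
2. [ext C2·C3]  r_C2² + 16r_C2 − 473/4 = 0  ⇒  r_C2 = 11/2 (r>0 drops 1)

11/2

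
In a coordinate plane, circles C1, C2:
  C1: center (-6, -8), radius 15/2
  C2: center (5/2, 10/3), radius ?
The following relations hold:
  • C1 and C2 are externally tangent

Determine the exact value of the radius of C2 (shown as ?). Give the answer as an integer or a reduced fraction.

20/3

1. [ext C1·C2]  r_C2² + 15r_C2 − 1300/9 = 0  ⇒  r_C2 = 20/3 (r>0 drops 1)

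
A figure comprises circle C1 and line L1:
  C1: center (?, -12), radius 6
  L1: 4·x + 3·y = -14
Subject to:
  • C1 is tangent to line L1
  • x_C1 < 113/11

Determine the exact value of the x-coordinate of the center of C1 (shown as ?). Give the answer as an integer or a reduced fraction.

1. [C1‖L1]  x_C1² − 11x_C1 − 26 = 0  ⇒  x_C1 = -2 or 13
2. given x_C1 < 113/11: keep -2

-2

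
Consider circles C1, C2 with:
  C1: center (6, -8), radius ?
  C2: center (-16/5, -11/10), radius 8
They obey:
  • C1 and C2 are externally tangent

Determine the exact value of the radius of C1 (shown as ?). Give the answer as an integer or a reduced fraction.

7/2

1. [ext C1·C2]  r_C1² + 16r_C1 − 273/4 = 0  ⇒  r_C1 = 7/2 (r>0 drops 1)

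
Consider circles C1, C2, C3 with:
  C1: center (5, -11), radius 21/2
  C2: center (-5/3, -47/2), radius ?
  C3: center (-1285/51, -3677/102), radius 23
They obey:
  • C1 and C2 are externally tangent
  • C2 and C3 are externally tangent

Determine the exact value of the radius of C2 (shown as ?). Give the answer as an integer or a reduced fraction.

1. [ext C1·C2]  r_C2² + 21r_C2 − 814/9 = 0  ⇒  r_C2 = 11/3 (r>0 drops 1)
2. [ext C2·C3]  r_C2² + 46r_C2 − 1639/9 = 0  ⇒  r_C2 = 11/3 (r>0 drops 1)

11/3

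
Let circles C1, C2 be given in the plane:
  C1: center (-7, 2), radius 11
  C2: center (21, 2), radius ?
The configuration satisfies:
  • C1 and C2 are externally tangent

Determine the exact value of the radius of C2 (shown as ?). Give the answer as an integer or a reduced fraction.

17

1. [ext C1·C2]  r_C2² + 22r_C2 − 663 = 0  ⇒  r_C2 = 17 (r>0 drops 1)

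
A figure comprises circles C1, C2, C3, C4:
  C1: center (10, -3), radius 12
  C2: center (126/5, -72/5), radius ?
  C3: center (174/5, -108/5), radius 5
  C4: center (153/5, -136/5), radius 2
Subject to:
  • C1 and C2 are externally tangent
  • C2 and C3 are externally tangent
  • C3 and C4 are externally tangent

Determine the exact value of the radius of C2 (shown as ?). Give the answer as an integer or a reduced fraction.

7

1. [ext C1·C2]  r_C2² + 24r_C2 − 217 = 0  ⇒  r_C2 = 7 (r>0 drops 1)
2. [ext C2·C3]  r_C2² + 10r_C2 − 119 = 0  ⇒  r_C2 = 7 (r>0 drops 1)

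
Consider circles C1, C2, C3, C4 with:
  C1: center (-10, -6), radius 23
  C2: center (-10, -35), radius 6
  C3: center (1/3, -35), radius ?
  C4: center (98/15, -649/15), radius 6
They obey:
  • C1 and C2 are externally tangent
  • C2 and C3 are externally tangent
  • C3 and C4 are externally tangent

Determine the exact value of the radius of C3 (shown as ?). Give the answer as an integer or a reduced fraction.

1. [ext C2·C3]  r_C3² + 12r_C3 − 637/9 = 0  ⇒  r_C3 = 13/3 (r>0 drops 1)
2. [ext C3·C4]  r_C3² + 12r_C3 − 637/9 = 0  ⇒  r_C3 = 13/3 (r>0 drops 1)

13/3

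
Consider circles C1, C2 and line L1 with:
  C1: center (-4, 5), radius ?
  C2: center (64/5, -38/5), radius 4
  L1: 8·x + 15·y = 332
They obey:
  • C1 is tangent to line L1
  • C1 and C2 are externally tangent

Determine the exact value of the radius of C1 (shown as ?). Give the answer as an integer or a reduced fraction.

1. [C1‖L1]  r_C1² − 289 = 0  ⇒  r_C1 = 17 (r>0 drops 1)
2. [ext C1·C2]  r_C1² + 8r_C1 − 425 = 0  ⇒  r_C1 = 17 (r>0 drops 1)

17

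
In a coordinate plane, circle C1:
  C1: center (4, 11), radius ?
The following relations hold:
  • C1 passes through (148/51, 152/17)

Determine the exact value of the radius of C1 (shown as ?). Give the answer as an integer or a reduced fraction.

1. [C1∋P]  r_C1² − 49/9 = 0  ⇒  r_C1 = 7/3 (r>0 drops 1)

7/3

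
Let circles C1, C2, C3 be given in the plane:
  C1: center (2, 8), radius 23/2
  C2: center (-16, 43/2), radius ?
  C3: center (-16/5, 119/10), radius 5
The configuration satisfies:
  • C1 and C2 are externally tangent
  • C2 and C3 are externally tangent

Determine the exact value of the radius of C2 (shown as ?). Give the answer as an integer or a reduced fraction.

1. [ext C1·C2]  r_C2² + 23r_C2 − 374 = 0  ⇒  r_C2 = 11 (r>0 drops 1)
2. [ext C2·C3]  r_C2² + 10r_C2 − 231 = 0  ⇒  r_C2 = 11 (r>0 drops 1)

11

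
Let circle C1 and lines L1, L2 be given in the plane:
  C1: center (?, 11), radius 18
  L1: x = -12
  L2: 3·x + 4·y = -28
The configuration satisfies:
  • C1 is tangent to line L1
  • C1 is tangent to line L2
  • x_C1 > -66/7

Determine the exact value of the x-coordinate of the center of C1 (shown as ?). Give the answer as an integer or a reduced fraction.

6

1. [C1‖L1]  x_C1² + 24x_C1 − 180 = 0  ⇒  x_C1 = -30 or 6
2. [C1‖L2]  x_C1² + 48x_C1 − 324 = 0  ⇒  x_C1 = -54 or 6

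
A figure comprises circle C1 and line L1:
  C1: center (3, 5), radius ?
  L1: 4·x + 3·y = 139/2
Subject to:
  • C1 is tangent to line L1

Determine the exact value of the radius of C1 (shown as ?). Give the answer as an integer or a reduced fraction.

1. [C1‖L1]  r_C1² − 289/4 = 0  ⇒  r_C1 = 17/2 (r>0 drops 1)

17/2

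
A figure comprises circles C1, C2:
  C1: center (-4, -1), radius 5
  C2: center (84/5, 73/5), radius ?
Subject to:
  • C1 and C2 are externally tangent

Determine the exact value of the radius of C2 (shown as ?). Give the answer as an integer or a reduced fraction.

1. [ext C1·C2]  r_C2² + 10r_C2 − 651 = 0  ⇒  r_C2 = 21 (r>0 drops 1)

21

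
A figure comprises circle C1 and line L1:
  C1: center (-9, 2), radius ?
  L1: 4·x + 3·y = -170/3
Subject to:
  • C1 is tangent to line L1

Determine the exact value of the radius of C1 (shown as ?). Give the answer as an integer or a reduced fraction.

1. [C1‖L1]  r_C1² − 256/9 = 0  ⇒  r_C1 = 16/3 (r>0 drops 1)

16/3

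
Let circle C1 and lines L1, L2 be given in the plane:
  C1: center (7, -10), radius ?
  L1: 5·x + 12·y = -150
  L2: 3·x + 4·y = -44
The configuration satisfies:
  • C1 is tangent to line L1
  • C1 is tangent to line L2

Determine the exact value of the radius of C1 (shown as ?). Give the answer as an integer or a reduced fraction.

1. [C1‖L1]  r_C1² − 25 = 0  ⇒  r_C1 = 5 (r>0 drops 1)
2. [C1‖L2]  r_C1² − 25 = 0  ⇒  r_C1 = 5 (r>0 drops 1)

5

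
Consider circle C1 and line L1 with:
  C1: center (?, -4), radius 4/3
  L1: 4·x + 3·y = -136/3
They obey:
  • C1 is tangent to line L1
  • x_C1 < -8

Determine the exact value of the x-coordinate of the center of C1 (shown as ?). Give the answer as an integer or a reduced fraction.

-10

1. [C1‖L1]  x_C1² + (50/3)x_C1 + 200/3 = 0  ⇒  x_C1 = -10 or -20/3
2. given x_C1 < -8: keep -10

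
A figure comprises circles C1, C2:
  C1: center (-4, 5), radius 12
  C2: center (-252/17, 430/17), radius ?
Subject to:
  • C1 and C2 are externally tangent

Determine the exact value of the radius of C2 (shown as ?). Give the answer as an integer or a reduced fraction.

11

1. [ext C1·C2]  r_C2² + 24r_C2 − 385 = 0  ⇒  r_C2 = 11 (r>0 drops 1)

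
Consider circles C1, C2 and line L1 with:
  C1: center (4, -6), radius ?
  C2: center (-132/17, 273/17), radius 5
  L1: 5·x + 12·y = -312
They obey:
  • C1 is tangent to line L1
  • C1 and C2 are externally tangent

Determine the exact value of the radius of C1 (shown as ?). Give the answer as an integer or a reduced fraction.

1. [C1‖L1]  r_C1² − 400 = 0  ⇒  r_C1 = 20 (r>0 drops 1)
2. [ext C1·C2]  r_C1² + 10r_C1 − 600 = 0  ⇒  r_C1 = 20 (r>0 drops 1)

20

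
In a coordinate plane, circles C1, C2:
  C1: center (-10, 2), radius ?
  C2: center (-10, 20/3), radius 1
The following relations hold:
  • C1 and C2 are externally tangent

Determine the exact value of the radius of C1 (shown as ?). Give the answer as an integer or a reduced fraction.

1. [ext C1·C2]  r_C1² + 2r_C1 − 187/9 = 0  ⇒  r_C1 = 11/3 (r>0 drops 1)

11/3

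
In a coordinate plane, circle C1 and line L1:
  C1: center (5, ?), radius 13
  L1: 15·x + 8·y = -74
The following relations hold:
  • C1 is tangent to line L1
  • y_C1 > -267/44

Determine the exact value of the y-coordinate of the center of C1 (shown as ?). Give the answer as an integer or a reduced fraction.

1. [C1‖L1]  y_C1² + (149/4)y_C1 − 1665/4 = 0  ⇒  y_C1 = -185/4 or 9
2. given y_C1 > -267/44: keep 9

9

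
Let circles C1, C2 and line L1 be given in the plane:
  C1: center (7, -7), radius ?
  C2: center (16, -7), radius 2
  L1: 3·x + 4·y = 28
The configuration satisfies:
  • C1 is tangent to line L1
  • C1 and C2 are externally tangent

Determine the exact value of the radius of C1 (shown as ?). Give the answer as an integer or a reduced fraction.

7

1. [C1‖L1]  r_C1² − 49 = 0  ⇒  r_C1 = 7 (r>0 drops 1)
2. [ext C1·C2]  r_C1² + 4r_C1 − 77 = 0  ⇒  r_C1 = 7 (r>0 drops 1)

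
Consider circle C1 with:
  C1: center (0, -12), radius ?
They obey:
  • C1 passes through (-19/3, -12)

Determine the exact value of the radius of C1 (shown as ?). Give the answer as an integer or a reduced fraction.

1. [C1∋P]  r_C1² − 361/9 = 0  ⇒  r_C1 = 19/3 (r>0 drops 1)

19/3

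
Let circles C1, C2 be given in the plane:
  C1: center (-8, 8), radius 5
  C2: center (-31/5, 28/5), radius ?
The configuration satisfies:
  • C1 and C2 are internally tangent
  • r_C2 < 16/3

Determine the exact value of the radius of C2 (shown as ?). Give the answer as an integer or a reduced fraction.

1. [int C1,C2]  r_C2² − 10r_C2 + 16 = 0  ⇒  r_C2 = 2 or 8
2. given r_C2 < 16/3: keep 2

2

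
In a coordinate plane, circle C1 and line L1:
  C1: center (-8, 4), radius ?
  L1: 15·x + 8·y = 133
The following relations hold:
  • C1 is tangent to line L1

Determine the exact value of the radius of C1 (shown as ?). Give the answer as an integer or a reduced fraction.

1. [C1‖L1]  r_C1² − 169 = 0  ⇒  r_C1 = 13 (r>0 drops 1)

13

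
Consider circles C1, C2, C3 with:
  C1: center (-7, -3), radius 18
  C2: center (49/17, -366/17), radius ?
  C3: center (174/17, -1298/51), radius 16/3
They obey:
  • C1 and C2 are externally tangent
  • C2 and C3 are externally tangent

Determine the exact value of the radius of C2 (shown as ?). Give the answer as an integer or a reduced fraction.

1. [ext C1·C2]  r_C2² + 36r_C2 − 117 = 0  ⇒  r_C2 = 3 (r>0 drops 1)
2. [ext C2·C3]  r_C2² + (32/3)r_C2 − 41 = 0  ⇒  r_C2 = 3 (r>0 drops 1)

3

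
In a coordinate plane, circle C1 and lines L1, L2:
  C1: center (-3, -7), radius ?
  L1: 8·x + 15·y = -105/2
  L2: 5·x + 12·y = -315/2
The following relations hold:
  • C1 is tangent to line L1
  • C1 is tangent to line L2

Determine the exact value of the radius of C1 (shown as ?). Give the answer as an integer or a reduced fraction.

1. [C1‖L1]  r_C1² − 81/4 = 0  ⇒  r_C1 = 9/2 (r>0 drops 1)
2. [C1‖L2]  r_C1² − 81/4 = 0  ⇒  r_C1 = 9/2 (r>0 drops 1)

9/2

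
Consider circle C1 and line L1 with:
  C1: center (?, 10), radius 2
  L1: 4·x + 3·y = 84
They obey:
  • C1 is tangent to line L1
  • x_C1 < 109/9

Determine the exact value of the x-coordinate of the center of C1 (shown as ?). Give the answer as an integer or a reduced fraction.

11

1. [C1‖L1]  x_C1² − 27x_C1 + 176 = 0  ⇒  x_C1 = 11 or 16
2. given x_C1 < 109/9: keep 11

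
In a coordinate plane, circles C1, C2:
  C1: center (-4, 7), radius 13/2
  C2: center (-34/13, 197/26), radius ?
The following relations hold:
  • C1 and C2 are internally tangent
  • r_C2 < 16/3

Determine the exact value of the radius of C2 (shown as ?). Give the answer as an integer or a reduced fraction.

5

1. [int C1,C2]  r_C2² − 13r_C2 + 40 = 0  ⇒  r_C2 = 5 or 8
2. given r_C2 < 16/3: keep 5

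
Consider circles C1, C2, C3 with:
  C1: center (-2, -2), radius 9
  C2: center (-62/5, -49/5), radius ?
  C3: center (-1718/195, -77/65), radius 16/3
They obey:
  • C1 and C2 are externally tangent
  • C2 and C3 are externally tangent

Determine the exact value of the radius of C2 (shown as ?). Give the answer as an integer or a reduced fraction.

1. [ext C1·C2]  r_C2² + 18r_C2 − 88 = 0  ⇒  r_C2 = 4 (r>0 drops 1)
2. [ext C2·C3]  r_C2² + (32/3)r_C2 − 176/3 = 0  ⇒  r_C2 = 4 (r>0 drops 1)

4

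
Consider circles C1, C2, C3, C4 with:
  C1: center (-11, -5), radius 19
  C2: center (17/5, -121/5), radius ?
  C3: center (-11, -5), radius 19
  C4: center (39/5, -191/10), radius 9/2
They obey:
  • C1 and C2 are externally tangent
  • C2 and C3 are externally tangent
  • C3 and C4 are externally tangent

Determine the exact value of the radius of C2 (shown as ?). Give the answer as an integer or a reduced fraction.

1. [ext C1·C2]  r_C2² + 38r_C2 − 215 = 0  ⇒  r_C2 = 5 (r>0 drops 1)
2. [ext C2·C3]  r_C2² + 38r_C2 − 215 = 0  ⇒  r_C2 = 5 (r>0 drops 1)

5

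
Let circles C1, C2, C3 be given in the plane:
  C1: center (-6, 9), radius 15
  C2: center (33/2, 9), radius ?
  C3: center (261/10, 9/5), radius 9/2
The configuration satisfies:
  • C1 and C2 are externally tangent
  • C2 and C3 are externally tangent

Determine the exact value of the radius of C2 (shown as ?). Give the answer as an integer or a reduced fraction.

1. [ext C1·C2]  r_C2² + 30r_C2 − 1125/4 = 0  ⇒  r_C2 = 15/2 (r>0 drops 1)
2. [ext C2·C3]  r_C2² + 9r_C2 − 495/4 = 0  ⇒  r_C2 = 15/2 (r>0 drops 1)

15/2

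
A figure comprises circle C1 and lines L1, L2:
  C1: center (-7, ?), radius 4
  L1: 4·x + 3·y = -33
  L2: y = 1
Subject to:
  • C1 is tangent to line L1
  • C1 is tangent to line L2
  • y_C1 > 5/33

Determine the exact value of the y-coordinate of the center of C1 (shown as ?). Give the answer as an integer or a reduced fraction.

1. [C1‖L1]  y_C1² + (10/3)y_C1 − 125/3 = 0  ⇒  y_C1 = -25/3 or 5
2. [C1‖L2]  y_C1² − 2y_C1 − 15 = 0  ⇒  y_C1 = -3 or 5

5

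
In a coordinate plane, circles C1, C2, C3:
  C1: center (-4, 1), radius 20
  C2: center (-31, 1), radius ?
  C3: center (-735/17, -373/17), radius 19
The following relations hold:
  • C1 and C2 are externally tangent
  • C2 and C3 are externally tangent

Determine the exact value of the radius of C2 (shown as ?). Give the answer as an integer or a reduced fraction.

1. [ext C1·C2]  r_C2² + 40r_C2 − 329 = 0  ⇒  r_C2 = 7 (r>0 drops 1)
2. [ext C2·C3]  r_C2² + 38r_C2 − 315 = 0  ⇒  r_C2 = 7 (r>0 drops 1)

7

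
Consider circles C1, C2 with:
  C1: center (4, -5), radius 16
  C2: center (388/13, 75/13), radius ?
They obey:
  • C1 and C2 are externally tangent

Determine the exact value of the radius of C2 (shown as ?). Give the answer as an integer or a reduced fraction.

12

1. [ext C1·C2]  r_C2² + 32r_C2 − 528 = 0  ⇒  r_C2 = 12 (r>0 drops 1)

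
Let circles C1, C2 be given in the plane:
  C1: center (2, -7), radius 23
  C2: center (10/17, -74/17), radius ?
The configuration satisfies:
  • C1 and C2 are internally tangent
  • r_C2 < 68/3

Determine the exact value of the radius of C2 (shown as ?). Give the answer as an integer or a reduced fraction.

1. [int C1,C2]  r_C2² − 46r_C2 + 520 = 0  ⇒  r_C2 = 20 or 26
2. given r_C2 < 68/3: keep 20

20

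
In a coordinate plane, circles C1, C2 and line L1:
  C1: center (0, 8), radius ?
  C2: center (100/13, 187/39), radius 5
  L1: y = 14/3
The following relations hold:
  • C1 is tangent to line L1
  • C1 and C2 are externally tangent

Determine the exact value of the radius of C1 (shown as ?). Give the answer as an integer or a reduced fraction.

10/3

1. [C1‖L1]  r_C1² − 100/9 = 0  ⇒  r_C1 = 10/3 (r>0 drops 1)
2. [ext C1·C2]  r_C1² + 10r_C1 − 400/9 = 0  ⇒  r_C1 = 10/3 (r>0 drops 1)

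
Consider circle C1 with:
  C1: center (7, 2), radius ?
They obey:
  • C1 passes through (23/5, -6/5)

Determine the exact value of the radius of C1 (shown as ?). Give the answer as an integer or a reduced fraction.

1. [C1∋P]  r_C1² − 16 = 0  ⇒  r_C1 = 4 (r>0 drops 1)

4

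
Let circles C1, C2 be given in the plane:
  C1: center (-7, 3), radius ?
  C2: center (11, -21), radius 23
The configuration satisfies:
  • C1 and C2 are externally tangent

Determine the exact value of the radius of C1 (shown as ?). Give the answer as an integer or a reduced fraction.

7

1. [ext C1·C2]  r_C1² + 46r_C1 − 371 = 0  ⇒  r_C1 = 7 (r>0 drops 1)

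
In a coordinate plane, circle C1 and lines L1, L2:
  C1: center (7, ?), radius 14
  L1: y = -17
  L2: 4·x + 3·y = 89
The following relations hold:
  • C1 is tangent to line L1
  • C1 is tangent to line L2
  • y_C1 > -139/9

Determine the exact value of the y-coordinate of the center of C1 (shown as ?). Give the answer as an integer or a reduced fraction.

1. [C1‖L1]  y_C1² + 34y_C1 + 93 = 0  ⇒  y_C1 = -31 or -3
2. [C1‖L2]  y_C1² − (122/3)y_C1 − 131 = 0  ⇒  y_C1 = -3 or 131/3

-3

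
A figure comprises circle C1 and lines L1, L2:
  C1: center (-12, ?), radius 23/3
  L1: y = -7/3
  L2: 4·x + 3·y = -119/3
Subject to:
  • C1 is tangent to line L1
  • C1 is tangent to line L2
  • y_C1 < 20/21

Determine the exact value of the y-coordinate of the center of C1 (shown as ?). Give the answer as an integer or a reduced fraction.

1. [C1‖L1]  y_C1² + (14/3)y_C1 − 160/3 = 0  ⇒  y_C1 = -10 or 16/3
2. [C1‖L2]  y_C1² − (50/9)y_C1 − 1400/9 = 0  ⇒  y_C1 = -10 or 140/9

-10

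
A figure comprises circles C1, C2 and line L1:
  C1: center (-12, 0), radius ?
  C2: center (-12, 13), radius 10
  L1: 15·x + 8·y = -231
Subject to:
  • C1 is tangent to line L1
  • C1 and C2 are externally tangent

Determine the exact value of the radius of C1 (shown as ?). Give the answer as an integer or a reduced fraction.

3

1. [C1‖L1]  r_C1² − 9 = 0  ⇒  r_C1 = 3 (r>0 drops 1)
2. [ext C1·C2]  r_C1² + 20r_C1 − 69 = 0  ⇒  r_C1 = 3 (r>0 drops 1)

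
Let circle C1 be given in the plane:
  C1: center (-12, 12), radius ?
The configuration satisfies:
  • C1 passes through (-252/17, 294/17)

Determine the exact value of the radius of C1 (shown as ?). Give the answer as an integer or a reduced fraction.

1. [C1∋P]  r_C1² − 36 = 0  ⇒  r_C1 = 6 (r>0 drops 1)

6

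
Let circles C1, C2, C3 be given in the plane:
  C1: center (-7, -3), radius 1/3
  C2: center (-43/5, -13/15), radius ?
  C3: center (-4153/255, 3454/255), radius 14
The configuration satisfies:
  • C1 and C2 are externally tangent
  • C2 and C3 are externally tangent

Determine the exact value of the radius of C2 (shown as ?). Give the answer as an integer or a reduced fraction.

1. [ext C1·C2]  r_C2² + (2/3)r_C2 − 7 = 0  ⇒  r_C2 = 7/3 (r>0 drops 1)
2. [ext C2·C3]  r_C2² + 28r_C2 − 637/9 = 0  ⇒  r_C2 = 7/3 (r>0 drops 1)

7/3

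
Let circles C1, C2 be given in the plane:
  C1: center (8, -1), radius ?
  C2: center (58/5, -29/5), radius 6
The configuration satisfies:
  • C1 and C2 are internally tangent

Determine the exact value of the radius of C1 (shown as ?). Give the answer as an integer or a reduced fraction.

12

1. [int C1,C2]  r_C1² − 12r_C1 = 0  ⇒  r_C1 = 12 (r>0 drops 1)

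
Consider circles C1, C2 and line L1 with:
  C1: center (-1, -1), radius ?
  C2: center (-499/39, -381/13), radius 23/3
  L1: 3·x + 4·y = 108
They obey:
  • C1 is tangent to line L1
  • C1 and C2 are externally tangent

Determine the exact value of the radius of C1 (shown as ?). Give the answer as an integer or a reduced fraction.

1. [C1‖L1]  r_C1² − 529 = 0  ⇒  r_C1 = 23 (r>0 drops 1)
2. [ext C1·C2]  r_C1² + (46/3)r_C1 − 2645/3 = 0  ⇒  r_C1 = 23 (r>0 drops 1)

23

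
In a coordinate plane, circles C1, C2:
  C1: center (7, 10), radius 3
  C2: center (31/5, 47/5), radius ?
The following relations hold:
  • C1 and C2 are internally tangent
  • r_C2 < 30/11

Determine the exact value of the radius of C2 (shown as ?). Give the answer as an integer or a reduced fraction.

1. [int C1,C2]  r_C2² − 6r_C2 + 8 = 0  ⇒  r_C2 = 2 or 4
2. given r_C2 < 30/11: keep 2

2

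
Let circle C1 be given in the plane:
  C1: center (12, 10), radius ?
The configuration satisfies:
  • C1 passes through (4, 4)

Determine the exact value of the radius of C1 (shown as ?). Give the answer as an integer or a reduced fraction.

1. [C1∋P]  r_C1² − 100 = 0  ⇒  r_C1 = 10 (r>0 drops 1)

10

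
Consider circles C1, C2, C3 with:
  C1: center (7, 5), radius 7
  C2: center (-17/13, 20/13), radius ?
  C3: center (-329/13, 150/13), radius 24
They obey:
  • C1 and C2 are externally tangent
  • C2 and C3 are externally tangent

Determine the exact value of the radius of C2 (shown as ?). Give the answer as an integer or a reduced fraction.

1. [ext C1·C2]  r_C2² + 14r_C2 − 32 = 0  ⇒  r_C2 = 2 (r>0 drops 1)
2. [ext C2·C3]  r_C2² + 48r_C2 − 100 = 0  ⇒  r_C2 = 2 (r>0 drops 1)

2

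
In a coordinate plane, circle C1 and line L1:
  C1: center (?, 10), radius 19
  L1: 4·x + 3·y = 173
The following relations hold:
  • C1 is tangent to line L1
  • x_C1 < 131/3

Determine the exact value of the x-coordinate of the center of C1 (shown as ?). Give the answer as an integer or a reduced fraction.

12

1. [C1‖L1]  x_C1² − (143/2)x_C1 + 714 = 0  ⇒  x_C1 = 12 or 119/2
2. given x_C1 < 131/3: keep 12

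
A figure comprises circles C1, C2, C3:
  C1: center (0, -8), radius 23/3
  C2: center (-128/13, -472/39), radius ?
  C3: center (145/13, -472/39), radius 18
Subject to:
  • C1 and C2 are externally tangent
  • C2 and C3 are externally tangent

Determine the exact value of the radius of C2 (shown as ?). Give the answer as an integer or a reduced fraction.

3

1. [ext C1·C2]  r_C2² + (46/3)r_C2 − 55 = 0  ⇒  r_C2 = 3 (r>0 drops 1)
2. [ext C2·C3]  r_C2² + 36r_C2 − 117 = 0  ⇒  r_C2 = 3 (r>0 drops 1)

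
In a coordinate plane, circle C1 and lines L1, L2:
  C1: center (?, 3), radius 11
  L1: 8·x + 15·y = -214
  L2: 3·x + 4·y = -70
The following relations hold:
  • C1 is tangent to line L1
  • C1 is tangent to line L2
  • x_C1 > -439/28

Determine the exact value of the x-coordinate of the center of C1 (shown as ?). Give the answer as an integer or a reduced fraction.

-9

1. [C1‖L1]  x_C1² + (259/4)x_C1 + 2007/4 = 0  ⇒  x_C1 = -223/4 or -9
2. [C1‖L2]  x_C1² + (164/3)x_C1 + 411 = 0  ⇒  x_C1 = -137/3 or -9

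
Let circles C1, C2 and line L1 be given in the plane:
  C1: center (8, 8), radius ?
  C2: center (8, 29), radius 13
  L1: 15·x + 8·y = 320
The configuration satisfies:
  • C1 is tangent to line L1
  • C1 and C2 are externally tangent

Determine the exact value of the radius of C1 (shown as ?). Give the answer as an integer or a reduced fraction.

1. [C1‖L1]  r_C1² − 64 = 0  ⇒  r_C1 = 8 (r>0 drops 1)
2. [ext C1·C2]  r_C1² + 26r_C1 − 272 = 0  ⇒  r_C1 = 8 (r>0 drops 1)

8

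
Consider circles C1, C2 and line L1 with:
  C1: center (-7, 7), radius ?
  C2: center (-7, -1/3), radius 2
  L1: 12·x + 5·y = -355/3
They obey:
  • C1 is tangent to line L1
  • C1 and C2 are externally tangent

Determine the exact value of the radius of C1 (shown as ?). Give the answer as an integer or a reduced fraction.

1. [C1‖L1]  r_C1² − 256/9 = 0  ⇒  r_C1 = 16/3 (r>0 drops 1)
2. [ext C1·C2]  r_C1² + 4r_C1 − 448/9 = 0  ⇒  r_C1 = 16/3 (r>0 drops 1)

16/3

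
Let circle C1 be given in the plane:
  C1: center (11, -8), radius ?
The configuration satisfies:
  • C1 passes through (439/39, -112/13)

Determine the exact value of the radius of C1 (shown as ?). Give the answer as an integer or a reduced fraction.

2/3

1. [C1∋P]  r_C1² − 4/9 = 0  ⇒  r_C1 = 2/3 (r>0 drops 1)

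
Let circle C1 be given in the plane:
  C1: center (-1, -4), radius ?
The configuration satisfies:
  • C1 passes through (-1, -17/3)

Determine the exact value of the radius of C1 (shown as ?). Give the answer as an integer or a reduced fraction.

1. [C1∋P]  r_C1² − 25/9 = 0  ⇒  r_C1 = 5/3 (r>0 drops 1)

5/3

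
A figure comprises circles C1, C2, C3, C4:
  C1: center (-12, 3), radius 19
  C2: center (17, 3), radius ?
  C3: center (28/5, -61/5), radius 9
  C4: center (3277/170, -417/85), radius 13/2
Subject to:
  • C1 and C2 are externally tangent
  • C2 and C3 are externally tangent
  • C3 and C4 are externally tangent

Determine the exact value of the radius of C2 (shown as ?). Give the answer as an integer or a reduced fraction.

1. [ext C1·C2]  r_C2² + 38r_C2 − 480 = 0  ⇒  r_C2 = 10 (r>0 drops 1)
2. [ext C2·C3]  r_C2² + 18r_C2 − 280 = 0  ⇒  r_C2 = 10 (r>0 drops 1)

10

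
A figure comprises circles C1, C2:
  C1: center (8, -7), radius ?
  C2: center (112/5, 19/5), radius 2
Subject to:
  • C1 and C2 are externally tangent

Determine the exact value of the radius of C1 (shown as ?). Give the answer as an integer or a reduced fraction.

16

1. [ext C1·C2]  r_C1² + 4r_C1 − 320 = 0  ⇒  r_C1 = 16 (r>0 drops 1)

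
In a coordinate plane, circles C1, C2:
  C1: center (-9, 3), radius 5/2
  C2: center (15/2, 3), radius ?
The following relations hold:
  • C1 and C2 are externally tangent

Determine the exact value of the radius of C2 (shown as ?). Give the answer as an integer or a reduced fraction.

1. [ext C1·C2]  r_C2² + 5r_C2 − 266 = 0  ⇒  r_C2 = 14 (r>0 drops 1)

14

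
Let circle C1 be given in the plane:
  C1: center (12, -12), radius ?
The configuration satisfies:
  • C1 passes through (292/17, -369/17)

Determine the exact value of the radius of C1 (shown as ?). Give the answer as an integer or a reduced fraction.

11

1. [C1∋P]  r_C1² − 121 = 0  ⇒  r_C1 = 11 (r>0 drops 1)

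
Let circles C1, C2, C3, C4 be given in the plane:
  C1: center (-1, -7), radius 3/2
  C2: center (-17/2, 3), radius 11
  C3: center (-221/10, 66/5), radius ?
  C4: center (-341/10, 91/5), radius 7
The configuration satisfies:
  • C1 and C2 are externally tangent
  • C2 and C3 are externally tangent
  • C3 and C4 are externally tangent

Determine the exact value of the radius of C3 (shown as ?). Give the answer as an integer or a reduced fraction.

1. [ext C2·C3]  r_C3² + 22r_C3 − 168 = 0  ⇒  r_C3 = 6 (r>0 drops 1)
2. [ext C3·C4]  r_C3² + 14r_C3 − 120 = 0  ⇒  r_C3 = 6 (r>0 drops 1)

6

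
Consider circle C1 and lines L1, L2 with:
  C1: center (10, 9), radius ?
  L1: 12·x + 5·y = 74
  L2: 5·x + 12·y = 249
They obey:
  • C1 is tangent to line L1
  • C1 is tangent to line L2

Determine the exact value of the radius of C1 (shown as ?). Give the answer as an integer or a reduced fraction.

7

1. [C1‖L1]  r_C1² − 49 = 0  ⇒  r_C1 = 7 (r>0 drops 1)
2. [C1‖L2]  r_C1² − 49 = 0  ⇒  r_C1 = 7 (r>0 drops 1)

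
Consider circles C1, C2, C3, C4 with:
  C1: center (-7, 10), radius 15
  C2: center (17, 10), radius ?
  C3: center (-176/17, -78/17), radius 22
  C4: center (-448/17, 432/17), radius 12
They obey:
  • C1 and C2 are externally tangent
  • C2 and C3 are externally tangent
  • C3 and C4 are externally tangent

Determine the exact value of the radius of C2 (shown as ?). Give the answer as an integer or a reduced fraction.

9

1. [ext C1·C2]  r_C2² + 30r_C2 − 351 = 0  ⇒  r_C2 = 9 (r>0 drops 1)
2. [ext C2·C3]  r_C2² + 44r_C2 − 477 = 0  ⇒  r_C2 = 9 (r>0 drops 1)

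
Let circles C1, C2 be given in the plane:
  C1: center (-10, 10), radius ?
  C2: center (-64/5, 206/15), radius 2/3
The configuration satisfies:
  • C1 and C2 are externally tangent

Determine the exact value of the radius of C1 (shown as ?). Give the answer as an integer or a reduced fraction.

1. [ext C1·C2]  r_C1² + (4/3)r_C1 − 64/3 = 0  ⇒  r_C1 = 4 (r>0 drops 1)

4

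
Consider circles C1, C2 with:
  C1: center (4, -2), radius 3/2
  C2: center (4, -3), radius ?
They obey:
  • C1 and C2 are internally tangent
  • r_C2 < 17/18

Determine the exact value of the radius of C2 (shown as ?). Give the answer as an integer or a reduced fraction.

1/2

1. [int C1,C2]  r_C2² − 3r_C2 + 5/4 = 0  ⇒  r_C2 = 1/2 or 5/2
2. given r_C2 < 17/18: keep 1/2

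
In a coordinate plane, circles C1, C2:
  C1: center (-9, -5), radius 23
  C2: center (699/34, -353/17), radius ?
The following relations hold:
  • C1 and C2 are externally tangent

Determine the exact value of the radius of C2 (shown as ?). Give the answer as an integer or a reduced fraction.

21/2

1. [ext C1·C2]  r_C2² + 46r_C2 − 2373/4 = 0  ⇒  r_C2 = 21/2 (r>0 drops 1)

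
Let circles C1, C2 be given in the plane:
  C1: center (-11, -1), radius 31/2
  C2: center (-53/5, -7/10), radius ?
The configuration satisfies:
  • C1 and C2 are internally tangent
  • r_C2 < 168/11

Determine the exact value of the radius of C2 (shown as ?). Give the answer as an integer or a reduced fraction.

15

1. [int C1,C2]  r_C2² − 31r_C2 + 240 = 0  ⇒  r_C2 = 15 or 16
2. given r_C2 < 168/11: keep 15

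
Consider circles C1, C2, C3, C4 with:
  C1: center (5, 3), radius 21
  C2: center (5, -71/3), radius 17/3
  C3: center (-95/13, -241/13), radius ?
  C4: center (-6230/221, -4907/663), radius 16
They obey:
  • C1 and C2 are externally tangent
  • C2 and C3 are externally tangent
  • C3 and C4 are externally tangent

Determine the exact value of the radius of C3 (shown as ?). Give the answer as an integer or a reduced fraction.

1. [ext C2·C3]  r_C3² + (34/3)r_C3 − 437/3 = 0  ⇒  r_C3 = 23/3 (r>0 drops 1)
2. [ext C3·C4]  r_C3² + 32r_C3 − 2737/9 = 0  ⇒  r_C3 = 23/3 (r>0 drops 1)

23/3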